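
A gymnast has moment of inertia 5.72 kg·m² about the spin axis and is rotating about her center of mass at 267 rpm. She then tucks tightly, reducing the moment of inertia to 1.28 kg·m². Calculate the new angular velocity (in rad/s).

Angular momentum about the spin axis is conserved since the torque about it is zero.
ω₂ = I₁ω₁ / I₂ = (5.720)(267 rpm) / (1.280) = 1193 rpm = 124.9 rad/s.

ω₂ ≈ 125 rad/s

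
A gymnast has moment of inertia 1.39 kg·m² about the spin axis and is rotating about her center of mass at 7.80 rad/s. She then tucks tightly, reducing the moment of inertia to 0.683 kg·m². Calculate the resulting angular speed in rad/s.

ω₂ ≈ 15.9 rad/s

Angular momentum about the spin axis is conserved since the torque about it is zero.
ω₂ = I₁ω₁ / I₂ = (1.390)(7.80 rad/s) / (0.6830) = 15.87 rad/s.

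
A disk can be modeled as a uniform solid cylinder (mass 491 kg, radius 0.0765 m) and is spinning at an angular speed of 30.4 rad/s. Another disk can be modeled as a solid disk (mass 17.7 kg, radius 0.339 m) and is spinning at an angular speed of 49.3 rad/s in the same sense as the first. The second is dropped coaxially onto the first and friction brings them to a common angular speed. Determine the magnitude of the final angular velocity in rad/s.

|ω_f| ≈ 38.2 rad/s

The coupling torques are internal; angular momentum about the shared axis is conserved.
Moments of inertia: I_A = ½(491)(0.0765)² = 1.437 kg·m²; I_B = ½(17.7)(0.339)² = 1.017 kg·m².
Taking A's sense as positive: L = (1.437)(30.4) + (1.017)(49.3) = 93.82 kg·m²·rad/s.
Combined I = 1.437 + 1.017 = 2.454 kg·m².
ω_f = L / I = 93.82 / 2.454 = 38.23 rad/s.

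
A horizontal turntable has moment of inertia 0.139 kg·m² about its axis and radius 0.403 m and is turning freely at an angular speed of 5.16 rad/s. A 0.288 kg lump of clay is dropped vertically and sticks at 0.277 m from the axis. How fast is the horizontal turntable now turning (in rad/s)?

The added mass arrives with no angular momentum about the axis, and any external torque about the axis is negligible, so the system's angular momentum is conserved.
Added inertia Σmr² = (0.288)(0.277)² = 0.02210 kg·m²; I_f = 0.1390 + 0.02210 = 0.1611 kg·m².
ω_f = I_p ω_i / I_f = (0.1390)(5.16) / 0.1611 = 4.452 rad/s.

ω_f ≈ 4.45 rad/s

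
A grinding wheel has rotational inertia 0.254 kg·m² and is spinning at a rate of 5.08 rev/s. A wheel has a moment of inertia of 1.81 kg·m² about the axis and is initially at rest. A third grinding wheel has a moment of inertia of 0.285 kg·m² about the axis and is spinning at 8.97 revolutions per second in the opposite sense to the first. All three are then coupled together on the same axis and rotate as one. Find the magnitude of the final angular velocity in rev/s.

|ω_f| ≈ 0.539 rev/s

No external torque acts about the common axis, so total angular momentum is conserved.
Taking A's sense as positive: L = (0.2540)(5.08) − (0.2850)(8.97) = -1.266 kg·m²·rev/s.
Combined I = 0.2540 + 1.810 + 0.2850 = 2.349 kg·m².
ω_f = L / I = -1.266 / 2.349 = -0.5390 rev/s.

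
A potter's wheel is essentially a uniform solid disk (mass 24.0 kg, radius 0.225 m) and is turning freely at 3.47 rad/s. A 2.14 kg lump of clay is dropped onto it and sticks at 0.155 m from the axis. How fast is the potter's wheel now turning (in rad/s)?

ω_f ≈ 3.20 rad/s

The added mass arrives with no angular momentum about the axis, and any external torque about the axis is negligible, so the system's angular momentum is conserved.
I_p = ½(24.0)(0.225)² = 0.6075 kg·m².
Added inertia Σmr² = (2.14)(0.155)² = 0.05141 kg·m²; I_f = 0.6075 + 0.05141 = 0.6589 kg·m².
ω_f = I_p ω_i / I_f = (0.6075)(3.47) / 0.6589 = 3.199 rad/s.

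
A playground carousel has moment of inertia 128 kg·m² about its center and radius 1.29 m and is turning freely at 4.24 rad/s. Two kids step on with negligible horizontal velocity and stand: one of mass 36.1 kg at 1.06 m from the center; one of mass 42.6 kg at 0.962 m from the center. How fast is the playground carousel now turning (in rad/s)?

ω_f ≈ 2.61 rad/s

The added mass arrives with no angular momentum about the center, and any external torque about the center is negligible, so the system's angular momentum is conserved.
Added inertia Σmr² = (36.1)(1.06)² + (42.6)(0.962)² = 79.99 kg·m²; I_f = 128.0 + 79.99 = 208.0 kg·m².
ω_f = I_p ω_i / I_f = (128.0)(4.24) / 208.0 = 2.609 rad/s.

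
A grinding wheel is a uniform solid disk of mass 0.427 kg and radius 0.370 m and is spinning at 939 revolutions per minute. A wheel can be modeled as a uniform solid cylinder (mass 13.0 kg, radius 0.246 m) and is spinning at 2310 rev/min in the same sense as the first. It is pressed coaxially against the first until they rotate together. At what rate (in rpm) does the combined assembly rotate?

No external torque acts about the common axis, so total angular momentum is conserved.
Moments of inertia: I_A = ½(0.427)(0.370)² = 0.02923 kg·m²; I_B = ½(13.0)(0.246)² = 0.3934 kg·m².
Taking A's sense as positive: L = (0.02923)(939) + (0.3934)(2310) = 936.1 kg·m²·rpm.
Combined I = 0.02923 + 0.3934 = 0.4226 kg·m².
ω_f = L / I = 936.1 / 0.4226 = 2215 rpm.

|ω_f| ≈ 2220 rpm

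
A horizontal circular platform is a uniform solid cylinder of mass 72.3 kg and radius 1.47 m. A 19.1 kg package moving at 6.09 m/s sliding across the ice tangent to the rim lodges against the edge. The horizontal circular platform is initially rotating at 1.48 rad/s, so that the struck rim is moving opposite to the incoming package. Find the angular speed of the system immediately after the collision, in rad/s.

|ω_f| ≈ 0.464 rad/s

The axle reaction passes through the central axle and exerts no torque about it; angular momentum about the central axle is conserved through the impact.
I_p = ½(72.3)(1.47)² = 78.12 kg·m². Taking the sense of the package's angular momentum as positive, L_{package} = m v R = (19.1)(6.09)(1.47) = 171.0 kg·m²/s.
L_i = −I_p ω_p + m v R = −(78.12)(1.48) + 171.0 = 55.38 kg·m²/s.
After sticking, I_f = I_p + m R² = 78.12 + (19.1)(1.47)² = 119.4 kg·m².
ω_f = L_i / I_f = 55.38 / 119.4 = 0.4638 rad/s.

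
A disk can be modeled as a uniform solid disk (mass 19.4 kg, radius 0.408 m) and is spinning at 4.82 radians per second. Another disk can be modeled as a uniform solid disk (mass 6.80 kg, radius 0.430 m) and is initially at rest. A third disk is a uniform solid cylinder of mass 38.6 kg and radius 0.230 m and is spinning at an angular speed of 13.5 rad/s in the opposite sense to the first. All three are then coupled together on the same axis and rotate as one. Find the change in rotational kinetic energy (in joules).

ΔKE ≈ -106 J

The coupling torques are internal; angular momentum about the shared axis is conserved.
Moments of inertia: I_A = ½(19.4)(0.408)² = 1.615 kg·m²; I_B = ½(6.80)(0.430)² = 0.6287 kg·m²; I_C = ½(38.6)(0.230)² = 1.021 kg·m².
Taking A's sense as positive: L = (1.615)(4.82) − (1.021)(13.5) = -6.000 kg·m²·rad/s.
Combined I = 1.615 + 0.6287 + 1.021 = 3.264 kg·m².
ω_f = L / I = -6.000 / 3.264 = -1.838 rad/s.
KE_i = ½ΣIω² = 111.8 J; KE_f = ½(3.264)(1.838)² = 5.515 J.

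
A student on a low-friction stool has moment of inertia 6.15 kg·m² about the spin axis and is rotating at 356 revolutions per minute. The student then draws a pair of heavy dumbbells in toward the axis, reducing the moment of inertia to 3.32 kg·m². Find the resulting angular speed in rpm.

ω₂ ≈ 659 rpm

Angular momentum about the spin axis is conserved since the torque about it is zero.
ω₂ = I₁ω₁ / I₂ = (6.150)(356 rpm) / (3.320) = 659.5 rpm.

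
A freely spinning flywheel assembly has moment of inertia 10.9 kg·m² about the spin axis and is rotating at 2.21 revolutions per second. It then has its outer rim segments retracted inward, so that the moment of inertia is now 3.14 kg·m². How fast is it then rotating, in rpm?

ω₂ ≈ 460 rpm

With no external torque about the axis, L is conserved: I₁ω₁ = I₂ω₂.
ω₂ = I₁ω₁ / I₂ = (10.90)(2.21 rev/s) / (3.140) = 7.672 rev/s = 460.3 rpm.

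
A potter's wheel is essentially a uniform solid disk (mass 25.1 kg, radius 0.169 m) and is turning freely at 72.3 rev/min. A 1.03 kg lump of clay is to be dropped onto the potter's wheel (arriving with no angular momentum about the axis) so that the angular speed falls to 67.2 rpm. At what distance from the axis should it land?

r ≈ 0.163 m

No external torque acts about the axis; L_before = L_after.
I_p = ½(25.1)(0.169)² = 0.3584 kg·m².
I_p ω_i = (I_p + m r²) ω_f ⇒ m r² = I_p(ω_i/ω_f − 1) = 0.3584(72.3/67.2 − 1) = 0.02720 kg·m².
r = √(0.02720/1.03) = 0.1625 m.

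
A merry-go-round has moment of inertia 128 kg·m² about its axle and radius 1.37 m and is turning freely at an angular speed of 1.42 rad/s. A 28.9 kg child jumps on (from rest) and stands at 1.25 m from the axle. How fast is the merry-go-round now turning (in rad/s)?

No external torque acts about the axle; L_before = L_after.
Added inertia Σmr² = (28.9)(1.25)² = 45.16 kg·m²; I_f = 128.0 + 45.16 = 173.2 kg·m².
ω_f = I_p ω_i / I_f = (128.0)(1.42) / 173.2 = 1.050 rad/s.

ω_f ≈ 1.05 rad/s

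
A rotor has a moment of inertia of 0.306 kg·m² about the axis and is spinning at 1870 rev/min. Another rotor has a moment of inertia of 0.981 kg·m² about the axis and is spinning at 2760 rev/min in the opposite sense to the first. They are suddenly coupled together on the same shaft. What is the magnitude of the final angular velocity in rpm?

|ω_f| ≈ 1660 rpm

No external torque acts about the common axis, so total angular momentum is conserved.
Taking A's sense as positive: L = (0.3060)(1870) − (0.9810)(2760) = -2135 kg·m²·rpm.
Combined I = 0.3060 + 0.9810 = 1.287 kg·m².
ω_f = L / I = -2135 / 1.287 = -1659 rpm.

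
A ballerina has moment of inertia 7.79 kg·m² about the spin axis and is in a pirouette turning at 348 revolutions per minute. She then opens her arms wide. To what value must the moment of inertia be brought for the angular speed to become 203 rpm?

I₂ ≈ 13.4 kg·m²

Angular momentum about the spin axis is conserved since the torque about it is zero.
I₂ = I₁ω₁ / ω₂ = (7.79)(348) / (203) = 13.35 kg·m².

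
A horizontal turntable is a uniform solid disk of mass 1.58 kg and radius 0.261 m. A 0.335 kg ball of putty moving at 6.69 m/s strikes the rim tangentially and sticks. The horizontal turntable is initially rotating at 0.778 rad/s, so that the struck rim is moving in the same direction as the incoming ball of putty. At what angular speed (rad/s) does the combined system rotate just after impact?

The axle reaction passes through the axle and exerts no torque about it; angular momentum about the axle is conserved through the impact.
I_p = ½(1.58)(0.261)² = 0.05382 kg·m². Taking the sense of the ball of putty's angular momentum as positive, L_{ball} = m v R = (0.335)(6.69)(0.261) = 0.5849 kg·m²/s.
L_i = +I_p ω_p + m v R = +(0.05382)(0.778) + 0.5849 = 0.6268 kg·m²/s.
After sticking, I_f = I_p + m R² = 0.05382 + (0.335)(0.261)² = 0.07664 kg·m².
ω_f = L_i / I_f = 0.6268 / 0.07664 = 8.179 rad/s.

|ω_f| ≈ 8.18 rad/s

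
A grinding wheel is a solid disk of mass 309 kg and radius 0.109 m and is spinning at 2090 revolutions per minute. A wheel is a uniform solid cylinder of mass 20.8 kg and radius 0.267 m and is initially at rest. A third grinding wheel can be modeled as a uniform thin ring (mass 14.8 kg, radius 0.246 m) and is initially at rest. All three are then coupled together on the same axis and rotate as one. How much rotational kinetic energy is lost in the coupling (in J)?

ΔKE lost ≈ 20700 J

No external torque acts about the common axis, so total angular momentum is conserved.
Moments of inertia: I_A = ½(309)(0.109)² = 1.836 kg·m²; I_B = ½(20.8)(0.267)² = 0.7414 kg·m²; I_C = (14.8)(0.246)² = 0.8956 kg·m².
Taking A's sense as positive: L = (1.836)(2090) = 3836 kg·m²·rpm.
Combined I = 1.836 + 0.7414 + 0.8956 = 3.473 kg·m².
ω_f = L / I = 3836 / 3.473 = 1105 rpm.
KE_i = ½ΣIω² = 43960 J; KE_f = ½(3.473)(115.7)² = 23240 J.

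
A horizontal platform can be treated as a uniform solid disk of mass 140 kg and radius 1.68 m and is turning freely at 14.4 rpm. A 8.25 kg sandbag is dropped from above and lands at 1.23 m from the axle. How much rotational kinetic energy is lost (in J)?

energy lost ≈ 13.3 J

The added mass arrives with no angular momentum about the axle, and any external torque about the axle is negligible, so the system's angular momentum is conserved.
I_p = ½(140)(1.68)² = 197.6 kg·m².
Added inertia Σmr² = (8.25)(1.23)² = 12.48 kg·m²; I_f = 197.6 + 12.48 = 210.0 kg·m².
ω_f = I_p ω_i / I_f = (197.6)(14.4) / 210.0 = 13.54 rpm.
KE_i = ½(197.6)(1.508 rad/s)² = 224.6 J; KE_f = ½(210.0)(1.418)² = 211.3 J.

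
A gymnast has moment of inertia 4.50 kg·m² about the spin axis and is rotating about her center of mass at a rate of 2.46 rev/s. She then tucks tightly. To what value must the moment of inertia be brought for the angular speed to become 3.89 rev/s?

I₂ ≈ 2.85 kg·m²

No external torque acts about the spin axis, so angular momentum is conserved.
I₂ = I₁ω₁ / ω₂ = (4.50)(2.46) / (3.89) = 2.846 kg·m².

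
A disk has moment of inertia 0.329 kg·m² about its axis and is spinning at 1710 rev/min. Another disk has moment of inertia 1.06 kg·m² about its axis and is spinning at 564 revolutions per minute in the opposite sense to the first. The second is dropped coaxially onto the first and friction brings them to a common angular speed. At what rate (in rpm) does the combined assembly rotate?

|ω_f| ≈ 25.4 rpm

The coupling torques are internal; angular momentum about the shared axis is conserved.
Taking A's sense as positive: L = (0.3290)(1710) − (1.060)(564) = -35.25 kg·m²·rpm.
Combined I = 0.3290 + 1.060 = 1.389 kg·m².
ω_f = L / I = -35.25 / 1.389 = -25.38 rpm.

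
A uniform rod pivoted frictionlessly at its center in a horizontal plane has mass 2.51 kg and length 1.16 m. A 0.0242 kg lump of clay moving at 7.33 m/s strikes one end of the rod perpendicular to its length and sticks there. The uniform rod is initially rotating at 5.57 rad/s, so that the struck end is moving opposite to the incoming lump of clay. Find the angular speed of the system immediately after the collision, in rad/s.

The axle reaction passes through the pivot and exerts no torque about it; angular momentum about the pivot is conserved through the impact.
I_p = (1/12)(2.51)(1.16)² = 0.2815 kg·m². Taking the sense of the lump of clay's angular momentum as positive, L_{lump} = m v R = (0.0242)(7.33)(1.16/2) = 0.1029 kg·m²/s.
L_i = −I_p ω_p + m v R = −(0.2815)(5.57) + 0.1029 = -1.465 kg·m²/s.
After sticking, I_f = I_p + m R² = 0.2815 + (0.0242)(1.16/2)² = 0.2896 kg·m².
ω_f = L_i / I_f = -1.465 / 0.2896 = -5.058 rad/s.

|ω_f| ≈ 5.06 rad/s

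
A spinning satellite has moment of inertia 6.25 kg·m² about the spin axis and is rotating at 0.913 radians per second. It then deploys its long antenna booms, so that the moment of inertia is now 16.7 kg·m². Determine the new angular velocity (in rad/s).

No external torque acts about the spin axis, so angular momentum is conserved.
ω₂ = I₁ω₁ / I₂ = (6.250)(0.913 rad/s) / (16.70) = 0.3417 rad/s.

ω₂ ≈ 0.342 rad/s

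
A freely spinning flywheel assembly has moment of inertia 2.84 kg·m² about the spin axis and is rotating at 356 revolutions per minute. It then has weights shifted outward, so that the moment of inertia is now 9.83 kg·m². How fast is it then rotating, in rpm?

ω₂ ≈ 103 rpm

No external torque acts about the spin axis, so angular momentum is conserved.
ω₂ = I₁ω₁ / I₂ = (2.840)(356 rpm) / (9.830) = 102.9 rpm.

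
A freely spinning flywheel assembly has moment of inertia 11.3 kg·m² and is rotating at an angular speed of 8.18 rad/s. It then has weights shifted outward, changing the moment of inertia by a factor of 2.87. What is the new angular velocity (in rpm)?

ω₂ ≈ 27.2 rpm

Angular momentum about the spin axis is conserved since the torque about it is zero.
I₂ = 2.87 × 11.3 = 32.43 kg·m².
ω₂ = I₁ω₁ / I₂ = (11.30)(8.18 rad/s) / (32.43) = 2.850 rad/s = 27.22 rpm.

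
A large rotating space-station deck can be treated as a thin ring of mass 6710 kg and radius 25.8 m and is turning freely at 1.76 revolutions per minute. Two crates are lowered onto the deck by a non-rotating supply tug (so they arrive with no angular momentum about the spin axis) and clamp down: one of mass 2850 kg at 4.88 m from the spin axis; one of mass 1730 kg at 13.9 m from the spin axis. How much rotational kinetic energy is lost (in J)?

energy lost ≈ 6270 J

The added mass arrives with no angular momentum about the spin axis, and any external torque about the spin axis is negligible, so the system's angular momentum is conserved.
I_p = (6710)(25.8)² = 4.466e+06 kg·m².
Added inertia Σmr² = (2850)(4.88)² + (1730)(13.9)² = 4.021e+05 kg·m²; I_f = 4.466e+06 + 4.021e+05 = 4.869e+06 kg·m².
ω_f = I_p ω_i / I_f = (4.466e+06)(1.76) / 4.869e+06 = 1.615 rpm.
KE_i = ½(4.466e+06)(0.1843 rad/s)² = 75860 J; KE_f = ½(4.869e+06)(0.1691)² = 69590 J.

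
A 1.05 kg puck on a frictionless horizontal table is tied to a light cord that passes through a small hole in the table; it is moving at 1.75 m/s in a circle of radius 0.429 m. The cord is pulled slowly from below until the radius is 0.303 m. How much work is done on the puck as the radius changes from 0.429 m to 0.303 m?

W ≈ 1.62 J

The only horizontal force on the mass is along the cord (radial), so it exerts no torque about the hole and angular momentum m v r is conserved.
v₂ = v₁ r₁ / r₂ = (1.75)(0.429) / (0.303) = 2.478 m/s.
W = ΔKE = ½m(v₂² − v₁²) = 1.615 J.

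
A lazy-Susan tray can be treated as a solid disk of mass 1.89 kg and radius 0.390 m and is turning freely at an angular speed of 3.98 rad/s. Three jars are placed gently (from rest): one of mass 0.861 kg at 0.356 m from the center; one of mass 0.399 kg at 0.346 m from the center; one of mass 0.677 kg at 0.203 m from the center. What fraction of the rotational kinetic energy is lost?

fraction ≈ 0.562

No external torque acts about the center; L_before = L_after.
I_p = ½(1.89)(0.390)² = 0.1437 kg·m².
Added inertia Σmr² = (0.861)(0.356)² + (0.399)(0.346)² + (0.677)(0.203)² = 0.1848 kg·m²; I_f = 0.1437 + 0.1848 = 0.3285 kg·m².
ω_f = I_p ω_i / I_f = (0.1437)(3.98) / 0.3285 = 1.741 rad/s.
KE_i = ½(0.1437)(3.980 rad/s)² = 1.138 J; KE_f = ½(0.3285)(1.741)² = 0.4981 J.
Fraction lost = 0.5625.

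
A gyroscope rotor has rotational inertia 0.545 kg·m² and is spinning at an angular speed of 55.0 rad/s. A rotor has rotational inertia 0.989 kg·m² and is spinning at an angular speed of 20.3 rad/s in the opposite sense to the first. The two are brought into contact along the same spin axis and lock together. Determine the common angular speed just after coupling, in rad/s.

No external torque acts about the common axis, so total angular momentum is conserved.
Taking A's sense as positive: L = (0.5450)(55.0) − (0.9890)(20.3) = 9.898 kg·m²·rad/s.
Combined I = 0.5450 + 0.9890 = 1.534 kg·m².
ω_f = L / I = 9.898 / 1.534 = 6.453 rad/s.

|ω_f| ≈ 6.45 rad/s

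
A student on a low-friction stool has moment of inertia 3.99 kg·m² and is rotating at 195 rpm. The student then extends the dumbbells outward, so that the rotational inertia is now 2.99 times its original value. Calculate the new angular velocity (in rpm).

ω₂ ≈ 65.2 rpm

Angular momentum about the spin axis is conserved since the torque about it is zero.
I₂ = 2.99 × 3.99 = 11.93 kg·m².
ω₂ = I₁ω₁ / I₂ = (3.990)(195 rpm) / (11.93) = 65.22 rpm.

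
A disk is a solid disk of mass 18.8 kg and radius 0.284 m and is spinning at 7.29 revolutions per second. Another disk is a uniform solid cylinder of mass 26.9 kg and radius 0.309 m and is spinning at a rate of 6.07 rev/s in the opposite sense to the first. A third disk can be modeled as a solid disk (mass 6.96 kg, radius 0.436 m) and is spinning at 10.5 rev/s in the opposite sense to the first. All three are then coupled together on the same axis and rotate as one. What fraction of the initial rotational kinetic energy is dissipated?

fraction ≈ 0.804

No external torque acts about the common axis, so total angular momentum is conserved.
Moments of inertia: I_A = ½(18.8)(0.284)² = 0.7582 kg·m²; I_B = ½(26.9)(0.309)² = 1.284 kg·m²; I_C = ½(6.96)(0.436)² = 0.6615 kg·m².
Taking A's sense as positive: L = (0.7582)(7.29) − (1.284)(6.07) − (0.6615)(10.5) = -9.214 kg·m²·rev/s.
Combined I = 0.7582 + 1.284 + 0.6615 = 2.704 kg·m².
ω_f = L / I = -9.214 / 2.704 = -3.408 rev/s.
KE_i = ½ΣIω² = 3169 J; KE_f = ½(2.704)(21.41)² = 619.8 J.
Fraction dissipated = (KE_i − KE_f)/KE_i = 0.8044.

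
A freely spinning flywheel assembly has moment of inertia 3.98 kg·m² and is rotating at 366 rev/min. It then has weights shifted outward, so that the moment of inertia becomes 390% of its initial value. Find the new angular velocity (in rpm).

With no external torque about the axis, L is conserved: I₁ω₁ = I₂ω₂.
I₂ = 3.90 × 3.98 = 15.52 kg·m².
ω₂ = I₁ω₁ / I₂ = (3.980)(366 rpm) / (15.52) = 93.85 rpm.

ω₂ ≈ 93.8 rpm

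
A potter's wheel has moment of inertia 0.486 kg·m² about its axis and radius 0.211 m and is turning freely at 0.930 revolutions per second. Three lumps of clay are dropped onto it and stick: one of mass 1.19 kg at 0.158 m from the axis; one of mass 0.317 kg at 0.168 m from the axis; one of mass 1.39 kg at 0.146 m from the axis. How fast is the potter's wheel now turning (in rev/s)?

ω_f ≈ 0.815 rev/s

The added mass arrives with no angular momentum about the axis, and any external torque about the axis is negligible, so the system's angular momentum is conserved.
Added inertia Σmr² = (1.19)(0.158)² + (0.317)(0.168)² + (1.39)(0.146)² = 0.06828 kg·m²; I_f = 0.4860 + 0.06828 = 0.5543 kg·m².
ω_f = I_p ω_i / I_f = (0.4860)(0.930) / 0.5543 = 0.8154 rev/s.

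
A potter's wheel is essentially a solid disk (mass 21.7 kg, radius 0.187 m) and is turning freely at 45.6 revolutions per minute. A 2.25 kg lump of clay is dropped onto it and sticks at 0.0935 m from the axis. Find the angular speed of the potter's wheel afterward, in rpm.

ω_f ≈ 43.4 rpm

The added mass arrives with no angular momentum about the axis, and any external torque about the axis is negligible, so the system's angular momentum is conserved.
I_p = ½(21.7)(0.187)² = 0.3794 kg·m².
Added inertia Σmr² = (2.25)(0.0935)² = 0.01967 kg·m²; I_f = 0.3794 + 0.01967 = 0.3991 kg·m².
ω_f = I_p ω_i / I_f = (0.3794)(45.6) / 0.3991 = 43.35 rpm.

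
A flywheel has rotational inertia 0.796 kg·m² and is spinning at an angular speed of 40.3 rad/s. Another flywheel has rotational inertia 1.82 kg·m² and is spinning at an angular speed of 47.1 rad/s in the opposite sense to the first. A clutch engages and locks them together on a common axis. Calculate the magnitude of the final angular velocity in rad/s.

|ω_f| ≈ 20.5 rad/s

No external torque acts about the common axis, so total angular momentum is conserved.
Taking A's sense as positive: L = (0.7960)(40.3) − (1.820)(47.1) = -53.64 kg·m²·rad/s.
Combined I = 0.7960 + 1.820 = 2.616 kg·m².
ω_f = L / I = -53.64 / 2.616 = -20.51 rad/s.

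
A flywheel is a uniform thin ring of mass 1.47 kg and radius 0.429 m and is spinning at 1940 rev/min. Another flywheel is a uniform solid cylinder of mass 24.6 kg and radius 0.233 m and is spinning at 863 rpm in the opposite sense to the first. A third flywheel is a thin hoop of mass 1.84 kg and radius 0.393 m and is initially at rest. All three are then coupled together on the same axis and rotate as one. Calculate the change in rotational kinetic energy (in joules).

The coupling torques are internal; angular momentum about the shared axis is conserved.
Moments of inertia: I_A = (1.47)(0.429)² = 0.2705 kg·m²; I_B = ½(24.6)(0.233)² = 0.6678 kg·m²; I_C = (1.84)(0.393)² = 0.2842 kg·m².
Taking A's sense as positive: L = (0.2705)(1940) − (0.6678)(863) = -51.42 kg·m²·rpm.
Combined I = 0.2705 + 0.6678 + 0.2842 = 1.222 kg·m².
ω_f = L / I = -51.42 / 1.222 = -42.07 rpm.
KE_i = ½ΣIω² = 8310 J; KE_f = ½(1.222)(4.405)² = 11.86 J.

ΔKE ≈ -8300 J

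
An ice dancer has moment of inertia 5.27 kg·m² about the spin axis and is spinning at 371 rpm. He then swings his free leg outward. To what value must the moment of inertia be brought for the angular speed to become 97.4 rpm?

I₂ ≈ 20.1 kg·m²

Angular momentum about the spin axis is conserved since the torque about it is zero.
I₂ = I₁ω₁ / ω₂ = (5.27)(371) / (97.4) = 20.07 kg·m².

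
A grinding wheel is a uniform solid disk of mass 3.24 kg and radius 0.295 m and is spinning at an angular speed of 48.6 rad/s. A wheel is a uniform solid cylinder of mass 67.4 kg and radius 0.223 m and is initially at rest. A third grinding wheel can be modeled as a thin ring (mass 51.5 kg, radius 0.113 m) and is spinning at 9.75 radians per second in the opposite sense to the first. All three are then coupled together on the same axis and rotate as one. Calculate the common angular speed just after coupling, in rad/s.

|ω_f| ≈ 0.178 rad/s

The coupling torques are internal; angular momentum about the shared axis is conserved.
Moments of inertia: I_A = ½(3.24)(0.295)² = 0.1410 kg·m²; I_B = ½(67.4)(0.223)² = 1.676 kg·m²; I_C = (51.5)(0.113)² = 0.6576 kg·m².
Taking A's sense as positive: L = (0.1410)(48.6) − (0.6576)(9.75) = 0.4400 kg·m²·rad/s.
Combined I = 0.1410 + 1.676 + 0.6576 = 2.474 kg·m².
ω_f = L / I = 0.4400 / 2.474 = 0.1778 rad/s.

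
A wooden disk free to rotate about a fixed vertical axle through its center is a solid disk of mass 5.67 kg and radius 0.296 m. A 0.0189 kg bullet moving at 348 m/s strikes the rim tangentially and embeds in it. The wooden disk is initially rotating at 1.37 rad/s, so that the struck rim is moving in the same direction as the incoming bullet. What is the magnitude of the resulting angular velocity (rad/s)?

|ω_f| ≈ 9.15 rad/s

About the axle the impulsive forces during the collision are internal, so angular momentum about that axis is conserved.
I_p = ½(5.67)(0.296)² = 0.2484 kg·m². Taking the sense of the bullet's angular momentum as positive, L_{bullet} = m v R = (0.0189)(348)(0.296) = 1.947 kg·m²/s.
L_i = +I_p ω_p + m v R = +(0.2484)(1.37) + 1.947 = 2.287 kg·m²/s.
After sticking, I_f = I_p + m R² = 0.2484 + (0.0189)(0.296)² = 0.2500 kg·m².
ω_f = L_i / I_f = 2.287 / 0.2500 = 9.147 rad/s.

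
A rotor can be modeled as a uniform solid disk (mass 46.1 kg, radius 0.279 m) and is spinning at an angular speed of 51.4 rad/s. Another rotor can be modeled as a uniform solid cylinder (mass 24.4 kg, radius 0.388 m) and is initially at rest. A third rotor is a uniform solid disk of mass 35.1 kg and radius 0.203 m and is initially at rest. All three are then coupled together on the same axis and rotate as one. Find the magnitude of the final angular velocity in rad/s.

|ω_f| ≈ 21.2 rad/s

No external torque acts about the common axis, so total angular momentum is conserved.
Moments of inertia: I_A = ½(46.1)(0.279)² = 1.794 kg·m²; I_B = ½(24.4)(0.388)² = 1.837 kg·m²; I_C = ½(35.1)(0.203)² = 0.7232 kg·m².
Taking A's sense as positive: L = (1.794)(51.4) = 92.22 kg·m²·rad/s.
Combined I = 1.794 + 1.837 + 0.7232 = 4.354 kg·m².
ω_f = L / I = 92.22 / 4.354 = 21.18 rad/s.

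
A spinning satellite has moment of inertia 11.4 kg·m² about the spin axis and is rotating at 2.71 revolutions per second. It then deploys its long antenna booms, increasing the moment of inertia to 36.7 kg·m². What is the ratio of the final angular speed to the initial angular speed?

With no external torque about the axis, L is conserved: I₁ω₁ = I₂ω₂.
ω₂/ω₁ = I₁/I₂ = 11.40 / 36.70 = 0.3106.

ω₂/ω₁ ≈ 0.311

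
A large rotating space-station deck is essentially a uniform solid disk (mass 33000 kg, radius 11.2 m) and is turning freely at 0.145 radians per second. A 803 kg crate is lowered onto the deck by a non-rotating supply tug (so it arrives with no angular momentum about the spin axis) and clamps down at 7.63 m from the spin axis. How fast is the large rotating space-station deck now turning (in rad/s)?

ω_f ≈ 0.142 rad/s

No external torque acts about the spin axis; L_before = L_after.
I_p = ½(33000)(11.2)² = 2.070e+06 kg·m².
Added inertia Σmr² = (803)(7.63)² = 46750 kg·m²; I_f = 2.070e+06 + 46750 = 2.117e+06 kg·m².
ω_f = I_p ω_i / I_f = (2.070e+06)(0.145) / 2.117e+06 = 0.1418 rad/s.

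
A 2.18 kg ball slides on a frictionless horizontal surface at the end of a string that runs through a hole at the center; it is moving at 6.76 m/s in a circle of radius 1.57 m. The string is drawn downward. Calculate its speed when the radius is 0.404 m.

v₂ ≈ 26.3 m/s

Central (radial) force ⇒ zero torque about the center ⇒ m v r is constant.
v₂ = v₁ r₁ / r₂ = (6.76)(1.57) / (0.404) = 26.27 m/s.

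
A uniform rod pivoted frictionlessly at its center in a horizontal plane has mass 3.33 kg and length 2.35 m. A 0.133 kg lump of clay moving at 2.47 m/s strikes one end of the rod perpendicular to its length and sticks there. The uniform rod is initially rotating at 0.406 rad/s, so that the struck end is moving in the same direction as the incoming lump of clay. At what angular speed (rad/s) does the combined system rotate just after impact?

|ω_f| ≈ 0.587 rad/s

The axle reaction passes through the pivot and exerts no torque about it; angular momentum about the pivot is conserved through the impact.
I_p = (1/12)(3.33)(2.35)² = 1.532 kg·m². Taking the sense of the lump of clay's angular momentum as positive, L_{lump} = m v R = (0.133)(2.47)(2.35/2) = 0.3860 kg·m²/s.
L_i = +I_p ω_p + m v R = +(1.532)(0.406) + 0.3860 = 1.008 kg·m²/s.
After sticking, I_f = I_p + m R² = 1.532 + (0.133)(2.35/2)² = 1.716 kg·m².
ω_f = L_i / I_f = 1.008 / 1.716 = 0.5875 rad/s.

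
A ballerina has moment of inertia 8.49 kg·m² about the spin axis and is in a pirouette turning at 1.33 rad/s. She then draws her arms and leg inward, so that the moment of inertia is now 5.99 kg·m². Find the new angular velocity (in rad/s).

ω₂ ≈ 1.89 rad/s

Angular momentum about the spin axis is conserved since the torque about it is zero.
ω₂ = I₁ω₁ / I₂ = (8.490)(1.33 rad/s) / (5.990) = 1.885 rad/s.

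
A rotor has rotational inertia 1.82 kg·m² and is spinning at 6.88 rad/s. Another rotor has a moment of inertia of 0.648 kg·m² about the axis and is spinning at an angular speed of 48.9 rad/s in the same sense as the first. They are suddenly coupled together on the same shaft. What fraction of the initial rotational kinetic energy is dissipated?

The coupling torques are internal; angular momentum about the shared axis is conserved.
Taking A's sense as positive: L = (1.820)(6.88) + (0.6480)(48.9) = 44.21 kg·m²·rad/s.
Combined I = 1.820 + 0.6480 = 2.468 kg·m².
ω_f = L / I = 44.21 / 2.468 = 17.91 rad/s.
KE_i = ½ΣIω² = 817.8 J; KE_f = ½(2.468)(17.91)² = 396.0 J.
Fraction dissipated = (KE_i − KE_f)/KE_i = 0.5158.

fraction ≈ 0.516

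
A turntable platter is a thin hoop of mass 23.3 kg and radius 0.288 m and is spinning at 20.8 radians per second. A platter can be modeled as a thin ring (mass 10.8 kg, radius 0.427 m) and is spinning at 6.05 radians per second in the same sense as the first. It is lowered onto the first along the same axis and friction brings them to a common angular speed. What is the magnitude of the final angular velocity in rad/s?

No external torque acts about the common axis, so total angular momentum is conserved.
Moments of inertia: I_A = (23.3)(0.288)² = 1.933 kg·m²; I_B = (10.8)(0.427)² = 1.969 kg·m².
Taking A's sense as positive: L = (1.933)(20.8) + (1.969)(6.05) = 52.11 kg·m²·rad/s.
Combined I = 1.933 + 1.969 = 3.902 kg·m².
ω_f = L / I = 52.11 / 3.902 = 13.36 rad/s.

|ω_f| ≈ 13.4 rad/s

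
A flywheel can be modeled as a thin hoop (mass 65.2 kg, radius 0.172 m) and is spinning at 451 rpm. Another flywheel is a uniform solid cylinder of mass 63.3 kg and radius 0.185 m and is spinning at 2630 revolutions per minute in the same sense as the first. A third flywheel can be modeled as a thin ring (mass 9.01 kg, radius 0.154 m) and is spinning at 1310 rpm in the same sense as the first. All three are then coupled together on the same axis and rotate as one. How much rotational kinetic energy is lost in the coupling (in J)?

ΔKE lost ≈ 18100 J

No external torque acts about the common axis, so total angular momentum is conserved.
Moments of inertia: I_A = (65.2)(0.172)² = 1.929 kg·m²; I_B = ½(63.3)(0.185)² = 1.083 kg·m²; I_C = (9.01)(0.154)² = 0.2137 kg·m².
Taking A's sense as positive: L = (1.929)(451) + (1.083)(2630) + (0.2137)(1310) = 3999 kg·m²·rpm.
Combined I = 1.929 + 1.083 + 0.2137 = 3.226 kg·m².
ω_f = L / I = 3999 / 3.226 = 1240 rpm.
KE_i = ½ΣIω² = 45240 J; KE_f = ½(3.226)(129.8)² = 27180 J.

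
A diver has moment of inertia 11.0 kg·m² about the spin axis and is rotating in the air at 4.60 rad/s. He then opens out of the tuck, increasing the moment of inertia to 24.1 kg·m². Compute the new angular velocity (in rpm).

Angular momentum about the spin axis is conserved since the torque about it is zero.
ω₂ = I₁ω₁ / I₂ = (11.00)(4.60 rad/s) / (24.10) = 2.100 rad/s = 20.05 rpm.

ω₂ ≈ 20.0 rpm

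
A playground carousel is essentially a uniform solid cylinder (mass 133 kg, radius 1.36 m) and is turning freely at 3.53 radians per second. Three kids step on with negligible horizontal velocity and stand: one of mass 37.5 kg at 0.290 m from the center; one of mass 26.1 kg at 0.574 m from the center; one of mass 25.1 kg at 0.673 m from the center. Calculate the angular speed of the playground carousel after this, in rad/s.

The added mass arrives with no angular momentum about the center, and any external torque about the center is negligible, so the system's angular momentum is conserved.
I_p = ½(133)(1.36)² = 123.0 kg·m².
Added inertia Σmr² = (37.5)(0.290)² + (26.1)(0.574)² + (25.1)(0.673)² = 23.12 kg·m²; I_f = 123.0 + 23.12 = 146.1 kg·m².
ω_f = I_p ω_i / I_f = (123.0)(3.53) / 146.1 = 2.971 rad/s.

ω_f ≈ 2.97 rad/s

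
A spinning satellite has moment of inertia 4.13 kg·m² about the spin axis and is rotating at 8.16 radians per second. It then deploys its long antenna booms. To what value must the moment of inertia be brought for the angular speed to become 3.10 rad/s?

I₂ ≈ 10.9 kg·m²

Angular momentum about the spin axis is conserved since the torque about it is zero.
I₂ = I₁ω₁ / ω₂ = (4.13)(8.16) / (3.10) = 10.87 kg·m².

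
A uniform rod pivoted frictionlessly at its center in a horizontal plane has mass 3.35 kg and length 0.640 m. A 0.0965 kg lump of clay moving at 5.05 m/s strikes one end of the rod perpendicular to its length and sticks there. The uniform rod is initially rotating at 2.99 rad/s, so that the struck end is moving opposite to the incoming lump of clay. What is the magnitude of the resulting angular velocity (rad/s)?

|ω_f| ≈ 1.50 rad/s

About the pivot the impulsive forces during the collision are internal, so angular momentum about that axis is conserved.
I_p = (1/12)(3.35)(0.640)² = 0.1143 kg·m². Taking the sense of the lump of clay's angular momentum as positive, L_{lump} = m v R = (0.0965)(5.05)(0.640/2) = 0.1559 kg·m²/s.
L_i = −I_p ω_p + m v R = −(0.1143)(2.99) + 0.1559 = -0.1860 kg·m²/s.
After sticking, I_f = I_p + m R² = 0.1143 + (0.0965)(0.640/2)² = 0.1242 kg·m².
ω_f = L_i / I_f = -0.1860 / 0.1242 = -1.497 rad/s.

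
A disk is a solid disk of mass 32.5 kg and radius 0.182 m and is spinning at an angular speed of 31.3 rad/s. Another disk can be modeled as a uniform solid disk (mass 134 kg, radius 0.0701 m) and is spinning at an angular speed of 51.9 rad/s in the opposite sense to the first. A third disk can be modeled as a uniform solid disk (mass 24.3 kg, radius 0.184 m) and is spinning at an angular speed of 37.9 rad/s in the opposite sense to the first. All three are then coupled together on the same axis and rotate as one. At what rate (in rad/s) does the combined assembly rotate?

No external torque acts about the common axis, so total angular momentum is conserved.
Moments of inertia: I_A = ½(32.5)(0.182)² = 0.5383 kg·m²; I_B = ½(134)(0.0701)² = 0.3292 kg·m²; I_C = ½(24.3)(0.184)² = 0.4114 kg·m².
Taking A's sense as positive: L = (0.5383)(31.3) − (0.3292)(51.9) − (0.4114)(37.9) = -15.83 kg·m²·rad/s.
Combined I = 0.5383 + 0.3292 + 0.4114 = 1.279 kg·m².
ω_f = L / I = -15.83 / 1.279 = -12.38 rad/s.

|ω_f| ≈ 12.4 rad/s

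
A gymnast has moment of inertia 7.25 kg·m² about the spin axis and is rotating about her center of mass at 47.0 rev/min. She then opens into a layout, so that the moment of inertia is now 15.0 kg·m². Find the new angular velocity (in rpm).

No external torque acts about the spin axis, so angular momentum is conserved.
ω₂ = I₁ω₁ / I₂ = (7.250)(47.0 rpm) / (15.00) = 22.72 rpm.

ω₂ ≈ 22.7 rpm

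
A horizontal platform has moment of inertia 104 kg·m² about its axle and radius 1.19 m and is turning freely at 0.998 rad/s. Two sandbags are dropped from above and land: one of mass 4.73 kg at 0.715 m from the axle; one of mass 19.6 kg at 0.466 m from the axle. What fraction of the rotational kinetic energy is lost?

The added mass arrives with no angular momentum about the axle, and any external torque about the axle is negligible, so the system's angular momentum is conserved.
Added inertia Σmr² = (4.73)(0.715)² + (19.6)(0.466)² = 6.674 kg·m²; I_f = 104.0 + 6.674 = 110.7 kg·m².
ω_f = I_p ω_i / I_f = (104.0)(0.998) / 110.7 = 0.9378 rad/s.
KE_i = ½(104.0)(0.9980 rad/s)² = 51.79 J; KE_f = ½(110.7)(0.9378)² = 48.67 J.
Fraction lost = 0.06031.

fraction ≈ 0.0603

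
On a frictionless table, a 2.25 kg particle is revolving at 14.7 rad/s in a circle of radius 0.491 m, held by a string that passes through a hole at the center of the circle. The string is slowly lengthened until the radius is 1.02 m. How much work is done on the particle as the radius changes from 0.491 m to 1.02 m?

W ≈ -45.0 J

No torque about the axis ⇒ m r₁² ω₁ = m r₂² ω₂.
ω₂ = ω₁ (r₁/r₂)² = (14.7)(0.491/1.02)² = 3.406 rad/s.
W = ΔKE = ½m(v₂² − v₁²) = -45.03 J.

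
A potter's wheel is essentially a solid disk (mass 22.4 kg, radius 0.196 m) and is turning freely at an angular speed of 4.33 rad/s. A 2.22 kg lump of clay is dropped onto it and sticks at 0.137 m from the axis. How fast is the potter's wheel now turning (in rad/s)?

The added mass arrives with no angular momentum about the axis, and any external torque about the axis is negligible, so the system's angular momentum is conserved.
I_p = ½(22.4)(0.196)² = 0.4303 kg·m².
Added inertia Σmr² = (2.22)(0.137)² = 0.04167 kg·m²; I_f = 0.4303 + 0.04167 = 0.4719 kg·m².
ω_f = I_p ω_i / I_f = (0.4303)(4.33) / 0.4719 = 3.948 rad/s.

ω_f ≈ 3.95 rad/s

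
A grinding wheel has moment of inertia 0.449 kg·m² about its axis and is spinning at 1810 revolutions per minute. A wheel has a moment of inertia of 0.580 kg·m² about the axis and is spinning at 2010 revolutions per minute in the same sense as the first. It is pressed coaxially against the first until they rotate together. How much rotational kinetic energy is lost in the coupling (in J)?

ΔKE lost ≈ 55.5 J

No external torque acts about the common axis, so total angular momentum is conserved.
Taking A's sense as positive: L = (0.4490)(1810) + (0.5800)(2010) = 1978 kg·m²·rpm.
Combined I = 0.4490 + 0.5800 = 1.029 kg·m².
ω_f = L / I = 1978 / 1.029 = 1923 rpm.
KE_i = ½ΣIω² = 20910 J; KE_f = ½(1.029)(201.3)² = 20860 J.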